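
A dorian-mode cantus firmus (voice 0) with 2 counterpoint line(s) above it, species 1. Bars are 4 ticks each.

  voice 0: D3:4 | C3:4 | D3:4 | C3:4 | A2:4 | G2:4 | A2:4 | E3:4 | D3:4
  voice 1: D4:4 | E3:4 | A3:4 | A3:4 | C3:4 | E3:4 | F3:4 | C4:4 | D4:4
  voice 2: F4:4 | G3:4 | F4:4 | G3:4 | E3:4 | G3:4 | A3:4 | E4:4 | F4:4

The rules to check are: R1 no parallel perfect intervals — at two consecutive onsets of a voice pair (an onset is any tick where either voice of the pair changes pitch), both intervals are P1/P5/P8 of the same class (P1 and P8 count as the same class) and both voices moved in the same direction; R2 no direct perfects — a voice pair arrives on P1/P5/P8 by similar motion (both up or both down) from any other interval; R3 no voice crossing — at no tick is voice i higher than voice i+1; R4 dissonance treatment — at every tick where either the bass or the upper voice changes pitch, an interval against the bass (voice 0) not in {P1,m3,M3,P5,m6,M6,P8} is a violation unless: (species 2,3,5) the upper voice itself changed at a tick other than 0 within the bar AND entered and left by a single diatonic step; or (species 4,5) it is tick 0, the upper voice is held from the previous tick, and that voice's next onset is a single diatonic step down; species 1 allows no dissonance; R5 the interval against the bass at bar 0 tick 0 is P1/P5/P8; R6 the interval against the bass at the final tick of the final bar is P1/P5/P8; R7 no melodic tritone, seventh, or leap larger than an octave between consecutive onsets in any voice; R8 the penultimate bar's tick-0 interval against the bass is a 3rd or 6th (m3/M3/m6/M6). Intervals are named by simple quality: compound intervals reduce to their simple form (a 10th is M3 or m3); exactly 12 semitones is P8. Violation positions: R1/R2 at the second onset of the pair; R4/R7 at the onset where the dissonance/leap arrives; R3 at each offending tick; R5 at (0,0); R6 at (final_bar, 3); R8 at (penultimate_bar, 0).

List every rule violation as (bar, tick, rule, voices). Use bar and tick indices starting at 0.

bar 0: v0=D3 v1=D4 v2=F4 downbeat m3
bar 1: v0=C3 v1=E3 v2=G3 downbeat P5
bar 2: v0=D3 v1=A3 v2=F4 downbeat m3
bar 3: v0=C3 v1=A3 v2=G3 downbeat P5
bar 4: v0=A2 v1=C3 v2=E3 downbeat P5
bar 5: v0=G2 v1=E3 v2=G3 downbeat P8
bar 6: v0=A2 v1=F3 v2=A3 downbeat P8
bar 7: v0=E3 v1=C4 v2=E4 downbeat P8
bar 8: v0=D3 v1=D4 v2=F4 downbeat m3
  -> R5 @ bar 0 tick 0 v(0, 2): opens on m3
  -> R2 @ bar 1 tick 0 v(0, 2): D3/F4 m3 -> C3/G3 P5 similar
  -> R7 @ bar 1 tick 0 v(1,): D4->E3 leap 10st
  -> R7 @ bar 1 tick 0 v(2,): F4->G3 leap 10st
  -> R2 @ bar 2 tick 0 v(0, 1): C3/E3 M3 -> D3/A3 P5 similar
  -> R7 @ bar 2 tick 0 v(2,): G3->F4 leap 10st
  -> R2 @ bar 3 tick 0 v(0, 2): D3/F4 m3 -> C3/G3 P5 similar
  -> R3 @ bar 3 tick 0 v(1, 2): A3 above G3
  -> R7 @ bar 3 tick 0 v(2,): F4->G3 leap 10st
  -> R3 @ bar 3 tick 1 v(1, 2): A3 above G3
  -> R3 @ bar 3 tick 2 v(1, 2): A3 above G3
  -> R3 @ bar 3 tick 3 v(1, 2): A3 above G3
  -> R1 @ bar 4 tick 0 v(0, 2): C3/G3 P5 -> A2/E3 P5 similar
  -> R1 @ bar 6 tick 0 v(0, 2): G2/G3 P8 -> A2/A3 P8 similar
  -> R1 @ bar 7 tick 0 v(0, 2): A2/A3 P8 -> E3/E4 P8 similar
  -> R8 @ bar 7 tick 0 v(0, 2): penult P8 not 3rd/6th
  -> R6 @ bar 8 tick 3 v(0, 2): closes on m3

(0, 0, R5, (0, 2))
(1, 0, R2, (0, 2))
(1, 0, R7, (1,))
(1, 0, R7, (2,))
(2, 0, R2, (0, 1))
(2, 0, R7, (2,))
(3, 0, R2, (0, 2))
(3, 0, R3, (1, 2))
(3, 0, R7, (2,))
(3, 1, R3, (1, 2))
(3, 2, R3, (1, 2))
(3, 3, R3, (1, 2))
(4, 0, R1, (0, 2))
(6, 0, R1, (0, 2))
(7, 0, R1, (0, 2))
(7, 0, R8, (0, 2))
(8, 3, R6, (0, 2))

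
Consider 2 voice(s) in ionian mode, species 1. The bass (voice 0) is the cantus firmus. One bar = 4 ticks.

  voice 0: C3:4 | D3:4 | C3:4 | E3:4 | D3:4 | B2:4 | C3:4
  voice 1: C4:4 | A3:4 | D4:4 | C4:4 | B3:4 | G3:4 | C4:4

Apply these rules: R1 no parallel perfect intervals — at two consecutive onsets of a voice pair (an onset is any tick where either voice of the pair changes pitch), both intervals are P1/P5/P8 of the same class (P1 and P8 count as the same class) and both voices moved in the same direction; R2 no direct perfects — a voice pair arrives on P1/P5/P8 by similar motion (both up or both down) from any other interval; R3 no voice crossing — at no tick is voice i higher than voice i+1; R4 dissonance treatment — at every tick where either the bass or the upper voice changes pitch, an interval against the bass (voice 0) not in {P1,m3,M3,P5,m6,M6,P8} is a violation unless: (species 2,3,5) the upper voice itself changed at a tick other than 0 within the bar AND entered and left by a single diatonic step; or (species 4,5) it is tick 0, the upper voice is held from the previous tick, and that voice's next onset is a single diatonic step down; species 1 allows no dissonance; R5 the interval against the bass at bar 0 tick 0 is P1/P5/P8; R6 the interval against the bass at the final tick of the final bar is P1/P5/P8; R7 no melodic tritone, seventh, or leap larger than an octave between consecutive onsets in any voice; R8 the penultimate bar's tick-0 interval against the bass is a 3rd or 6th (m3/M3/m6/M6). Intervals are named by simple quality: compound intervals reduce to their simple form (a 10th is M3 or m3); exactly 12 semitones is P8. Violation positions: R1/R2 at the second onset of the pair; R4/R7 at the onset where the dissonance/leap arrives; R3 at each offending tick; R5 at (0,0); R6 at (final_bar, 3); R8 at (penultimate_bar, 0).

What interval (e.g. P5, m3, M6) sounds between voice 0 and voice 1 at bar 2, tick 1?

M2

voice 0=C3 voice 1=D4 -> M2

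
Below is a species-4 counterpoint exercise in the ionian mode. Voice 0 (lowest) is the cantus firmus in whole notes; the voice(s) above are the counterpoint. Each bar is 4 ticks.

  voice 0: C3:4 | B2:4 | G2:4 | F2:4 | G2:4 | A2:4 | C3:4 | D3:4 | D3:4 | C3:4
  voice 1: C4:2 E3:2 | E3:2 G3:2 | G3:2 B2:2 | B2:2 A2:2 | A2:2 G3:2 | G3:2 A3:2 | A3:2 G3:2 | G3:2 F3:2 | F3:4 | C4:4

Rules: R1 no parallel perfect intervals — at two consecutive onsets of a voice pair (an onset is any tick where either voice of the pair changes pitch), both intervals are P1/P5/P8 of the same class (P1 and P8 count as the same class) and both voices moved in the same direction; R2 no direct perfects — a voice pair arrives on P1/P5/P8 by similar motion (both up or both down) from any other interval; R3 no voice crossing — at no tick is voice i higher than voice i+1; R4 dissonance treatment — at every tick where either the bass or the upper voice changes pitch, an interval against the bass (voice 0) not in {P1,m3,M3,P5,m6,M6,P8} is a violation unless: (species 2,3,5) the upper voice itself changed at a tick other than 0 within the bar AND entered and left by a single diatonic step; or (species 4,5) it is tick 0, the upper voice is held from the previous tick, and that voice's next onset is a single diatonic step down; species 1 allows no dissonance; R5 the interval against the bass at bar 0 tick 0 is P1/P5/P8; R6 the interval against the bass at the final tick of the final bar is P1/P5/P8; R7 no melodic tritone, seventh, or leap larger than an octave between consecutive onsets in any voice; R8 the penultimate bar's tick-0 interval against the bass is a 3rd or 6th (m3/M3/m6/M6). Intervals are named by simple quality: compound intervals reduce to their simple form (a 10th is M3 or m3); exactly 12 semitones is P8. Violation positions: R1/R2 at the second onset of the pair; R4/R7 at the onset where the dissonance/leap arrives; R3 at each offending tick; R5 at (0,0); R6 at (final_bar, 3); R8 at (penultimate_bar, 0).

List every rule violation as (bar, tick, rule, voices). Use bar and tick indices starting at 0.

bar 0: v0=C3 v1=C4 downbeat P8
bar 1: v0=B2 v1=E3 downbeat P4
bar 2: v0=G2 v1=G3 downbeat P8
bar 3: v0=F2 v1=B2 downbeat TT
bar 4: v0=G2 v1=A2 downbeat M2
bar 5: v0=A2 v1=G3 downbeat m7
bar 6: v0=C3 v1=A3 downbeat M6
bar 7: v0=D3 v1=G3 downbeat P4
bar 8: v0=D3 v1=F3 downbeat m3
bar 9: v0=C3 v1=C4 downbeat P8
  -> R4 @ bar 1 tick 0 v(0, 1): B2/E3 P4 untreated
  -> R4 @ bar 4 tick 0 v(0, 1): G2/A2 M2 untreated
  -> R7 @ bar 4 tick 2 v(1,): A2->G3 leap 10st
  -> R4 @ bar 5 tick 0 v(0, 1): A2/G3 m7 untreated

(1, 0, R4, (0, 1))
(4, 0, R4, (0, 1))
(4, 2, R7, (1,))
(5, 0, R4, (0, 1))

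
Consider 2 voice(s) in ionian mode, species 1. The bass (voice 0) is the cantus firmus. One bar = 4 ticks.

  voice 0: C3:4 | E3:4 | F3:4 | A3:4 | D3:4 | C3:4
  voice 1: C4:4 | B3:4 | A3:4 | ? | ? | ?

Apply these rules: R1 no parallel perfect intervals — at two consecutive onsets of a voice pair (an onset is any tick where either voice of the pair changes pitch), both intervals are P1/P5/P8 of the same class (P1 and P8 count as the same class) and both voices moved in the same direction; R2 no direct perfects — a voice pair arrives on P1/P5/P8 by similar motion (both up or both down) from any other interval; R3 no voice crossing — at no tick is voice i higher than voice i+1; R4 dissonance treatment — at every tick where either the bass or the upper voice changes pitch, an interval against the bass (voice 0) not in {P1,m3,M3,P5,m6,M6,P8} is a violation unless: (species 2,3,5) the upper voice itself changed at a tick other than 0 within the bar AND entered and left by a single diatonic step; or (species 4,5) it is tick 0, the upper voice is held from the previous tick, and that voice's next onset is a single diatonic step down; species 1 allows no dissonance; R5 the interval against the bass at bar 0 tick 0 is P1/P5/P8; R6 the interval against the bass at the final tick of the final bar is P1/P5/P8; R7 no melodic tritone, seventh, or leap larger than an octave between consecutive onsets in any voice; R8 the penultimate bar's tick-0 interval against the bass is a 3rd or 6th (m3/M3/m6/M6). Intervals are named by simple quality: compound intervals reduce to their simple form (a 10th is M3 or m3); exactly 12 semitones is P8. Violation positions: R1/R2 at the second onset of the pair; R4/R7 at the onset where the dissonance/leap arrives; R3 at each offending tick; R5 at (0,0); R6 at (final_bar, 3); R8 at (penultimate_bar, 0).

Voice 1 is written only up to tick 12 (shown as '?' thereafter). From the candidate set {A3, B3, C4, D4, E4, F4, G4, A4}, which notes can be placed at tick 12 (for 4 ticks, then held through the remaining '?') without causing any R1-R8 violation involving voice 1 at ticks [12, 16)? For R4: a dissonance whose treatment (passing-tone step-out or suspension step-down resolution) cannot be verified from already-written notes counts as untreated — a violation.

{A3, C4, F4}

A3: legal
B3: violates R4
C4: legal
D4: violates R4
E4: violates R2
F4: legal
G4: violates R4,R7
A4: violates R2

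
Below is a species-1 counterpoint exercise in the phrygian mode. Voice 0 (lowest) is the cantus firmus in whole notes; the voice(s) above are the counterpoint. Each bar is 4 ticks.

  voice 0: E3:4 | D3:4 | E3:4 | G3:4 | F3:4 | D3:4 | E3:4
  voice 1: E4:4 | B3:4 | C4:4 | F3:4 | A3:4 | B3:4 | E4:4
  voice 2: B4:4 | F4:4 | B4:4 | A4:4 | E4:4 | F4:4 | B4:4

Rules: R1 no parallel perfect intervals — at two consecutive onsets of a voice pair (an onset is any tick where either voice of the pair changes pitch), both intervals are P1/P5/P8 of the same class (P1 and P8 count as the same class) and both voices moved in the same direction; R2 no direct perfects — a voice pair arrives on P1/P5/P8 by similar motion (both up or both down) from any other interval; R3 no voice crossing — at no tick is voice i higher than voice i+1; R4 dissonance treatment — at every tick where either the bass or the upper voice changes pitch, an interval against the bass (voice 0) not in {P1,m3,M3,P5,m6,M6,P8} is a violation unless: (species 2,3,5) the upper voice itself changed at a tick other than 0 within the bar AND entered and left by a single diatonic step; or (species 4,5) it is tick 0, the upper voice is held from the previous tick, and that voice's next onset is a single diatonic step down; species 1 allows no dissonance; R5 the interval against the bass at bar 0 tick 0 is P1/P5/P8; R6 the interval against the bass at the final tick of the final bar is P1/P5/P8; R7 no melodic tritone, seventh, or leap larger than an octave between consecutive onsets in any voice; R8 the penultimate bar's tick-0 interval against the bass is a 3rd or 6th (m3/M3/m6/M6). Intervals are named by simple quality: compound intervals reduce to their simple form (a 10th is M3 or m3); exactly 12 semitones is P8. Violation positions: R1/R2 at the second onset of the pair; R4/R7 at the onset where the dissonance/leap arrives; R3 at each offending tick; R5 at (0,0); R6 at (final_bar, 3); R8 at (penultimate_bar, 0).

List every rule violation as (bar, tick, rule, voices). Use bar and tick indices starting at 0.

(1, 0, R7, (2,))
(2, 0, R2, (0, 2))
(2, 0, R7, (2,))
(3, 0, R3, (0, 1))
(3, 0, R4, (0, 1))
(3, 0, R4, (0, 2))
(3, 1, R3, (0, 1))
(3, 2, R3, (0, 1))
(3, 3, R3, (0, 1))
(4, 0, R4, (0, 2))
(6, 0, R2, (0, 1))
(6, 0, R2, (0, 2))
(6, 0, R2, (1, 2))
(6, 0, R7, (2,))

bar 0: v0=E3 v1=E4 v2=B4 downbeat P5
bar 1: v0=D3 v1=B3 v2=F4 downbeat m3
bar 2: v0=E3 v1=C4 v2=B4 downbeat P5
bar 3: v0=G3 v1=F3 v2=A4 downbeat M2
bar 4: v0=F3 v1=A3 v2=E4 downbeat M7
bar 5: v0=D3 v1=B3 v2=F4 downbeat m3
bar 6: v0=E3 v1=E4 v2=B4 downbeat P5
  -> R7 @ bar 1 tick 0 v(2,): B4->F4 leap 6st
  -> R2 @ bar 2 tick 0 v(0, 2): D3/F4 m3 -> E3/B4 P5 similar
  -> R7 @ bar 2 tick 0 v(2,): F4->B4 leap 6st
  -> R3 @ bar 3 tick 0 v(0, 1): G3 above F3
  -> R4 @ bar 3 tick 0 v(0, 1): G3/F3 M2 untreated
  -> R4 @ bar 3 tick 0 v(0, 2): G3/A4 M2 untreated
  -> R3 @ bar 3 tick 1 v(0, 1): G3 above F3
  -> R3 @ bar 3 tick 2 v(0, 1): G3 above F3
  -> R3 @ bar 3 tick 3 v(0, 1): G3 above F3
  -> R4 @ bar 4 tick 0 v(0, 2): F3/E4 M7 untreated
  -> R2 @ bar 6 tick 0 v(0, 1): D3/B3 M6 -> E3/E4 P8 similar
  -> R2 @ bar 6 tick 0 v(0, 2): D3/F4 m3 -> E3/B4 P5 similar
  -> R2 @ bar 6 tick 0 v(1, 2): B3/F4 TT -> E4/B4 P5 similar
  -> R7 @ bar 6 tick 0 v(2,): F4->B4 leap 6st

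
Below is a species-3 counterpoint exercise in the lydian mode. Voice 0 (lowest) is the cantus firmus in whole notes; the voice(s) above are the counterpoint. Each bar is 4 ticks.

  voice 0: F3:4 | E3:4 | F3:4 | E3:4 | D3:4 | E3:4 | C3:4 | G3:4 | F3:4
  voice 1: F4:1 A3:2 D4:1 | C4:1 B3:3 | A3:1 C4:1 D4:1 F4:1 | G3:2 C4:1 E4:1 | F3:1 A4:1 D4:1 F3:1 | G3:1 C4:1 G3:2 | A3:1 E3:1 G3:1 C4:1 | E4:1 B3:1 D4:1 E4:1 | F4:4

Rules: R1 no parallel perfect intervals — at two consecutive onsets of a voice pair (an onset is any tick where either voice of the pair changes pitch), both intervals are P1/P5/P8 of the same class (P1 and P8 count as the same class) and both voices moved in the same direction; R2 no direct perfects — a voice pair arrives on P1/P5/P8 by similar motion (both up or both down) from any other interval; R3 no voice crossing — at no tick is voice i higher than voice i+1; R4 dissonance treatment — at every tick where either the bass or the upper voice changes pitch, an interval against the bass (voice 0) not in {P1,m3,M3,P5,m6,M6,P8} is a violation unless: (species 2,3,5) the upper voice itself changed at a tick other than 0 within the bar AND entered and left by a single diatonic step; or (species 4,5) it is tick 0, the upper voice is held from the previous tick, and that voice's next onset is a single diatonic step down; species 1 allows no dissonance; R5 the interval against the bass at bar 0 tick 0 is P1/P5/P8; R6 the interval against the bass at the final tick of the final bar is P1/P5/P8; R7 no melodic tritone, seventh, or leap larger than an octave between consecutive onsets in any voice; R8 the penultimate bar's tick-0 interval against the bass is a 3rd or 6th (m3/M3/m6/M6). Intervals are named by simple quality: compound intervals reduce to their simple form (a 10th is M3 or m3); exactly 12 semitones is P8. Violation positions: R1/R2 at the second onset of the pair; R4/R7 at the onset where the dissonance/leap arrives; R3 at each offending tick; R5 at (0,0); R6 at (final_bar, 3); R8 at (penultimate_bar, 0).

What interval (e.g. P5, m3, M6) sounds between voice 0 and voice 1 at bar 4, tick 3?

m3

voice 0=D3 voice 1=F3 -> m3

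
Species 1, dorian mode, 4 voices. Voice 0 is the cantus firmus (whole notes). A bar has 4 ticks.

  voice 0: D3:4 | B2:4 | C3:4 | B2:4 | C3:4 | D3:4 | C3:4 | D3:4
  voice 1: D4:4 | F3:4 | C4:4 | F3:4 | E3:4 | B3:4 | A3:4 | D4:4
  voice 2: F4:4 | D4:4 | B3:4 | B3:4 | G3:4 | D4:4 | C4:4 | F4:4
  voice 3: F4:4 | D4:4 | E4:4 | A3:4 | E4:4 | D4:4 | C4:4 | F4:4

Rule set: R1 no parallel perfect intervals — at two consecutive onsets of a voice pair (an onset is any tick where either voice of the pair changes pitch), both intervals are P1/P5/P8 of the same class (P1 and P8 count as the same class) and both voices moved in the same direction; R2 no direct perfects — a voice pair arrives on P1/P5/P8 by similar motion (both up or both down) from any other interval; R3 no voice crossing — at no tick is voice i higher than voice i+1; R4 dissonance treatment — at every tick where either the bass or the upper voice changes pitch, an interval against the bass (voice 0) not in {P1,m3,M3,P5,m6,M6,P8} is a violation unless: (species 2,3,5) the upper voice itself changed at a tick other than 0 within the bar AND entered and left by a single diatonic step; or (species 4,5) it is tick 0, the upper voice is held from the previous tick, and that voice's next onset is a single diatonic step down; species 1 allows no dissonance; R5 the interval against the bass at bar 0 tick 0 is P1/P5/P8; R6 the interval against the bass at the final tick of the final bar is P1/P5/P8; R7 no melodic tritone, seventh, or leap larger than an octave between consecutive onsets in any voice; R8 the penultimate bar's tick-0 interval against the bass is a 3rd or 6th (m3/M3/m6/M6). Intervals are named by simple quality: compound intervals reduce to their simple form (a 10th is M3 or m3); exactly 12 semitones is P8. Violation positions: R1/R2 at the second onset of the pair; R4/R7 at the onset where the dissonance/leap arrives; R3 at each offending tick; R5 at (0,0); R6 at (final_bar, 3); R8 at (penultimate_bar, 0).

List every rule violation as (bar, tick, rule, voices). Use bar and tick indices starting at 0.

bar 0: v0=D3 v1=D4 v2=F4 v3=F4 downbeat m3
bar 1: v0=B2 v1=F3 v2=D4 v3=D4 downbeat m3
bar 2: v0=C3 v1=C4 v2=B3 v3=E4 downbeat M3
bar 3: v0=B2 v1=F3 v2=B3 v3=A3 downbeat m7
bar 4: v0=C3 v1=E3 v2=G3 v3=E4 downbeat M3
bar 5: v0=D3 v1=B3 v2=D4 v3=D4 downbeat P8
bar 6: v0=C3 v1=A3 v2=C4 v3=C4 downbeat P8
bar 7: v0=D3 v1=D4 v2=F4 v3=F4 downbeat m3
  -> R5 @ bar 0 tick 0 v(0, 2): opens on m3
  -> R5 @ bar 0 tick 0 v(0, 3): opens on m3
  -> R1 @ bar 1 tick 0 v(2, 3): F4/F4 P1 -> D4/D4 P1 similar
  -> R4 @ bar 1 tick 0 v(0, 1): B2/F3 TT untreated
  -> R2 @ bar 2 tick 0 v(0, 1): B2/F3 TT -> C3/C4 P8 similar
  -> R3 @ bar 2 tick 0 v(1, 2): C4 above B3
  -> R4 @ bar 2 tick 0 v(0, 2): C3/B3 M7 untreated
  -> R3 @ bar 2 tick 1 v(1, 2): C4 above B3
  -> R3 @ bar 2 tick 2 v(1, 2): C4 above B3
  -> R3 @ bar 2 tick 3 v(1, 2): C4 above B3
  -> R3 @ bar 3 tick 0 v(2, 3): B3 above A3
  -> R4 @ bar 3 tick 0 v(0, 1): B2/F3 TT untreated
  -> R4 @ bar 3 tick 0 v(0, 3): B2/A3 m7 untreated
  -> R3 @ bar 3 tick 1 v(2, 3): B3 above A3
  -> R3 @ bar 3 tick 2 v(2, 3): B3 above A3
  -> R3 @ bar 3 tick 3 v(2, 3): B3 above A3
  -> R2 @ bar 5 tick 0 v(0, 2): C3/G3 P5 -> D3/D4 P8 similar
  -> R1 @ bar 6 tick 0 v(0, 2): D3/D4 P8 -> C3/C4 P8 similar
  -> R1 @ bar 6 tick 0 v(0, 3): D3/D4 P8 -> C3/C4 P8 similar
  -> R1 @ bar 6 tick 0 v(2, 3): D4/D4 P1 -> C4/C4 P1 similar
  -> R8 @ bar 6 tick 0 v(0, 2): penult P8 not 3rd/6th
  -> R8 @ bar 6 tick 0 v(0, 3): penult P8 not 3rd/6th
  -> R1 @ bar 7 tick 0 v(2, 3): C4/C4 P1 -> F4/F4 P1 similar
  -> R2 @ bar 7 tick 0 v(0, 1): C3/A3 M6 -> D3/D4 P8 similar
  -> R6 @ bar 7 tick 3 v(0, 2): closes on m3
  -> R6 @ bar 7 tick 3 v(0, 3): closes on m3

(0, 0, R5, (0, 2))
(0, 0, R5, (0, 3))
(1, 0, R1, (2, 3))
(1, 0, R4, (0, 1))
(2, 0, R2, (0, 1))
(2, 0, R3, (1, 2))
(2, 0, R4, (0, 2))
(2, 1, R3, (1, 2))
(2, 2, R3, (1, 2))
(2, 3, R3, (1, 2))
(3, 0, R3, (2, 3))
(3, 0, R4, (0, 1))
(3, 0, R4, (0, 3))
(3, 1, R3, (2, 3))
(3, 2, R3, (2, 3))
(3, 3, R3, (2, 3))
(5, 0, R2, (0, 2))
(6, 0, R1, (0, 2))
(6, 0, R1, (0, 3))
(6, 0, R1, (2, 3))
(6, 0, R8, (0, 2))
(6, 0, R8, (0, 3))
(7, 0, R1, (2, 3))
(7, 0, R2, (0, 1))
(7, 3, R6, (0, 2))
(7, 3, R6, (0, 3))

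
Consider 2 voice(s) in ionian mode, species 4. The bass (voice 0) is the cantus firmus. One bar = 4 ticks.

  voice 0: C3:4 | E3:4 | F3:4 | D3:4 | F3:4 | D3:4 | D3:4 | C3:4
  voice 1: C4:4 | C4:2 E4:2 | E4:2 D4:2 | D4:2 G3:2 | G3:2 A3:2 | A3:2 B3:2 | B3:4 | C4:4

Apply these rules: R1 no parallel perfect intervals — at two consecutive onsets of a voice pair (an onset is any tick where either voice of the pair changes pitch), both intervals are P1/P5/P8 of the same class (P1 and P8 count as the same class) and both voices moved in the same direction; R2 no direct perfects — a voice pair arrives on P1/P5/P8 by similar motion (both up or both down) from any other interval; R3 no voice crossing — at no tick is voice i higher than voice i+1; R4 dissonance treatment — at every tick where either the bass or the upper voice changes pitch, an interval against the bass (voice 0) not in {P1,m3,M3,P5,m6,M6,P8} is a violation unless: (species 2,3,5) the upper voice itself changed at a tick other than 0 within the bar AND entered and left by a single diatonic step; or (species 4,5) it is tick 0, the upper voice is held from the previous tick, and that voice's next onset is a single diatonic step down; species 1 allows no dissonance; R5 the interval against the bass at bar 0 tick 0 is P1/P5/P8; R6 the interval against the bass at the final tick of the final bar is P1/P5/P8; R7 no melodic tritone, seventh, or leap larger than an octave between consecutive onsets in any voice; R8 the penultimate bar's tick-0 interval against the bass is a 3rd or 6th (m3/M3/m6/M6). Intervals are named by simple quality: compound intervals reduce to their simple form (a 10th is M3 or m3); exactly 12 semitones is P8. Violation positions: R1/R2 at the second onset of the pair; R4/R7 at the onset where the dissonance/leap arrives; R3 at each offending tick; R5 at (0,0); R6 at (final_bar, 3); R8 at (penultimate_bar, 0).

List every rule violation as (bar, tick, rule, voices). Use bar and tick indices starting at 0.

(3, 2, R4, (0, 1))
(4, 0, R4, (0, 1))

bar 0: v0=C3 v1=C4 downbeat P8
bar 1: v0=E3 v1=C4 downbeat m6
bar 2: v0=F3 v1=E4 downbeat M7
bar 3: v0=D3 v1=D4 downbeat P8
bar 4: v0=F3 v1=G3 downbeat M2
bar 5: v0=D3 v1=A3 downbeat P5
bar 6: v0=D3 v1=B3 downbeat M6
bar 7: v0=C3 v1=C4 downbeat P8
  -> R4 @ bar 3 tick 2 v(0, 1): D3/G3 P4 untreated
  -> R4 @ bar 4 tick 0 v(0, 1): F3/G3 M2 untreated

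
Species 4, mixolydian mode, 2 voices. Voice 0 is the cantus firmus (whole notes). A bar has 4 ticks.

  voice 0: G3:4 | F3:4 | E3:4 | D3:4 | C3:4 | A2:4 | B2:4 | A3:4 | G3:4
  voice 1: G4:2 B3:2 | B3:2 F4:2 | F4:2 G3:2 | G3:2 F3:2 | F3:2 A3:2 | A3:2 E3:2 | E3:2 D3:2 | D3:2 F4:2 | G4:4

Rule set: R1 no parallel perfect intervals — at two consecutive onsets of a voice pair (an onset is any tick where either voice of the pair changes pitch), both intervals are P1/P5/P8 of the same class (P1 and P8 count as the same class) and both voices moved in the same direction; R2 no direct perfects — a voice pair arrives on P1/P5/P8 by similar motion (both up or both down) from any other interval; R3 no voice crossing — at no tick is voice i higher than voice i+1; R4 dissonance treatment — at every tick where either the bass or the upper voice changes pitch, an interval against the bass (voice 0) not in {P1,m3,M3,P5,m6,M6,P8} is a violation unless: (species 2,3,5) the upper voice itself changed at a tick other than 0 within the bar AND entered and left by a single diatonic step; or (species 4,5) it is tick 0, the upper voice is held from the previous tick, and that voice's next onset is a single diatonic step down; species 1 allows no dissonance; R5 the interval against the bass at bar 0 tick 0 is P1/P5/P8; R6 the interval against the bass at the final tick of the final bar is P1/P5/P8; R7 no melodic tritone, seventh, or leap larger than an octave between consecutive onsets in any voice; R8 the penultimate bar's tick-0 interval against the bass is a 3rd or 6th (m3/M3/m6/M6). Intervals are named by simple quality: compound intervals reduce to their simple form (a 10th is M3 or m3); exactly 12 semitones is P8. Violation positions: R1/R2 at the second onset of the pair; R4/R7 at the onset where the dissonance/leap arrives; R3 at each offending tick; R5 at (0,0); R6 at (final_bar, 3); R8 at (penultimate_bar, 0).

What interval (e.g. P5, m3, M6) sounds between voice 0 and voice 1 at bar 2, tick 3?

m3

voice 0=E3 voice 1=G3 -> m3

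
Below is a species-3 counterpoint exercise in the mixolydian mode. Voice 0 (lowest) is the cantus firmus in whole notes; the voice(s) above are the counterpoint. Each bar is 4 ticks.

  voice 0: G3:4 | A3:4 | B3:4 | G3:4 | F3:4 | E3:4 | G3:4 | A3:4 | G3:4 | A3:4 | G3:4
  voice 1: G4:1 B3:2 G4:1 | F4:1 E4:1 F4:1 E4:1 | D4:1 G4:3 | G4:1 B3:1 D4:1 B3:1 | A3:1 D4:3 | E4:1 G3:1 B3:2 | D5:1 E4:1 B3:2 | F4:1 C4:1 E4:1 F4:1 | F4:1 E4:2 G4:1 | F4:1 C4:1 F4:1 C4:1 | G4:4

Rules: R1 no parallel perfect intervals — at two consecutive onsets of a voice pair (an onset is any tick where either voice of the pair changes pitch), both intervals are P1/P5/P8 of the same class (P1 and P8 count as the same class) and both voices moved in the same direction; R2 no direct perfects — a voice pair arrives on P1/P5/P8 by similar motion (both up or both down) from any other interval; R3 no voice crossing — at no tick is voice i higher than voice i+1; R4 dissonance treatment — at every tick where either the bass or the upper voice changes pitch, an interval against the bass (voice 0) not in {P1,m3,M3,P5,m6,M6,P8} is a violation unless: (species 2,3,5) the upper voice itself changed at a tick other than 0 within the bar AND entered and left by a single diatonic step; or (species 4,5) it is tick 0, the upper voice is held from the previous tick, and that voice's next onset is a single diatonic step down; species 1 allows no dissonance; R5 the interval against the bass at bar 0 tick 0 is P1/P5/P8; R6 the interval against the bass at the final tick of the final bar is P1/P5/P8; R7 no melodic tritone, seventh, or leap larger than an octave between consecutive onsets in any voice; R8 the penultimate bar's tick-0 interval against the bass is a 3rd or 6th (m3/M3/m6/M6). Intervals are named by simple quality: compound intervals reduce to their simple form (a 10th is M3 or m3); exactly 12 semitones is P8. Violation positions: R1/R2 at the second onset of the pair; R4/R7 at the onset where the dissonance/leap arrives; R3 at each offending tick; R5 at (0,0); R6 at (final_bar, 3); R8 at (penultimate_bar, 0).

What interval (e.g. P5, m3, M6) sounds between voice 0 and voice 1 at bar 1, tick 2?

voice 0=A3 voice 1=F4 -> m6

m6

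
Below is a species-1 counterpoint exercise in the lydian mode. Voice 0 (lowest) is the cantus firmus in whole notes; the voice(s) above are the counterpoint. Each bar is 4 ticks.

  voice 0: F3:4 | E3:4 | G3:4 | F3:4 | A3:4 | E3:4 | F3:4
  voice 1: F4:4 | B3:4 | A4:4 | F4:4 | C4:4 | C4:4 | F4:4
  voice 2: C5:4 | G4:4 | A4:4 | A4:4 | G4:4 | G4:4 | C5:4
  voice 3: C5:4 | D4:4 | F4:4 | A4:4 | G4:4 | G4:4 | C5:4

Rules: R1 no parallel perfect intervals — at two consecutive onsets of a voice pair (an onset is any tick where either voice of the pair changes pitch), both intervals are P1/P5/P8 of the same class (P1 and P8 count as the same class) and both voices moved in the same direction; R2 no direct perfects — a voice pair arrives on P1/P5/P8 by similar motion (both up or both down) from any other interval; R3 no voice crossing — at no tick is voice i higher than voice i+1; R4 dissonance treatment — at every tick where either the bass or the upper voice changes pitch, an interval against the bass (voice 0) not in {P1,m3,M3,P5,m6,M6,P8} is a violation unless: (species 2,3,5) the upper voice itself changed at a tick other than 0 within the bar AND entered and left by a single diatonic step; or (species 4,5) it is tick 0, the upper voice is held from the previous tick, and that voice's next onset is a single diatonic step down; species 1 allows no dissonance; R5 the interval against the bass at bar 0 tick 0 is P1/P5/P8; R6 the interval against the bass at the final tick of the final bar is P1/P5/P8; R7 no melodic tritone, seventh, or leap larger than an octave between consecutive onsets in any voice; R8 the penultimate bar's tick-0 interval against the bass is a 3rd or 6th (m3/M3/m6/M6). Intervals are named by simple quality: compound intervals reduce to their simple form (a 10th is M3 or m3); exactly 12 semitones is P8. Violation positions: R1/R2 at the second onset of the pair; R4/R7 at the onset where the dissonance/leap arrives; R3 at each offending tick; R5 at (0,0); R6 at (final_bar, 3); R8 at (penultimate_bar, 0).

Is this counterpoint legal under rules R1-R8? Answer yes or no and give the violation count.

No (29 violations)

bar 0: v0=F3 v1=F4 v2=C5 v3=C5 (P5)
bar 1: v0=E3 v1=B3 v2=G4 v3=D4 (m7)
bar 2: v0=G3 v1=A4 v2=A4 v3=F4 (m7)
bar 3: v0=F3 v1=F4 v2=A4 v3=A4 (M3)
bar 4: v0=A3 v1=C4 v2=G4 v3=G4 (m7)
bar 5: v0=E3 v1=C4 v2=G4 v3=G4 (m3)
bar 6: v0=F3 v1=F4 v2=C5 v3=C5 (P5)
  R2 @ bar1.0: F3/F4 P8 -> E3/B3 P5 similar
  R3 @ bar1.0: G4 above D4
  R4 @ bar1.0: E3/D4 m7 untreated
  R7 @ bar1.0: F4->B3 leap 6st
  R7 @ bar1.0: C5->D4 leap 10st
  R3 @ bar1.1: G4 above D4
  R3 @ bar1.2: G4 above D4
  R3 @ bar1.3: G4 above D4
  R2 @ bar2.0: B3/G4 m6 -> A4/A4 P1 similar
  R3 @ bar2.0: A4 above F4
  R4 @ bar2.0: G3/A4 M2 untreated
  R4 @ bar2.0: G3/A4 M2 untreated
  R4 @ bar2.0: G3/F4 m7 untreated
  R7 @ bar2.0: B3->A4 leap 10st
  R3 @ bar2.1: A4 above F4
  R3 @ bar2.2: A4 above F4
  R3 @ bar2.3: A4 above F4
  R2 @ bar3.0: G3/A4 M2 -> F3/F4 P8 similar
  R1 @ bar4.0: A4/A4 P1 -> G4/G4 P1 similar
  R2 @ bar4.0: F4/A4 M3 -> C4/G4 P5 similar
  R2 @ bar4.0: F4/A4 M3 -> C4/G4 P5 similar
  R4 @ bar4.0: A3/G4 m7 untreated
  R4 @ bar4.0: A3/G4 m7 untreated
  R1 @ bar6.0: C4/G4 P5 -> F4/C5 P5 similar
  R1 @ bar6.0: C4/G4 P5 -> F4/C5 P5 similar
  R1 @ bar6.0: G4/G4 P1 -> C5/C5 P1 similar
  R2 @ bar6.0: E3/C4 m6 -> F3/F4 P8 similar
  R2 @ bar6.0: E3/G4 m3 -> F3/C5 P5 similar
  R2 @ bar6.0: E3/G4 m3 -> F3/C5 P5 similar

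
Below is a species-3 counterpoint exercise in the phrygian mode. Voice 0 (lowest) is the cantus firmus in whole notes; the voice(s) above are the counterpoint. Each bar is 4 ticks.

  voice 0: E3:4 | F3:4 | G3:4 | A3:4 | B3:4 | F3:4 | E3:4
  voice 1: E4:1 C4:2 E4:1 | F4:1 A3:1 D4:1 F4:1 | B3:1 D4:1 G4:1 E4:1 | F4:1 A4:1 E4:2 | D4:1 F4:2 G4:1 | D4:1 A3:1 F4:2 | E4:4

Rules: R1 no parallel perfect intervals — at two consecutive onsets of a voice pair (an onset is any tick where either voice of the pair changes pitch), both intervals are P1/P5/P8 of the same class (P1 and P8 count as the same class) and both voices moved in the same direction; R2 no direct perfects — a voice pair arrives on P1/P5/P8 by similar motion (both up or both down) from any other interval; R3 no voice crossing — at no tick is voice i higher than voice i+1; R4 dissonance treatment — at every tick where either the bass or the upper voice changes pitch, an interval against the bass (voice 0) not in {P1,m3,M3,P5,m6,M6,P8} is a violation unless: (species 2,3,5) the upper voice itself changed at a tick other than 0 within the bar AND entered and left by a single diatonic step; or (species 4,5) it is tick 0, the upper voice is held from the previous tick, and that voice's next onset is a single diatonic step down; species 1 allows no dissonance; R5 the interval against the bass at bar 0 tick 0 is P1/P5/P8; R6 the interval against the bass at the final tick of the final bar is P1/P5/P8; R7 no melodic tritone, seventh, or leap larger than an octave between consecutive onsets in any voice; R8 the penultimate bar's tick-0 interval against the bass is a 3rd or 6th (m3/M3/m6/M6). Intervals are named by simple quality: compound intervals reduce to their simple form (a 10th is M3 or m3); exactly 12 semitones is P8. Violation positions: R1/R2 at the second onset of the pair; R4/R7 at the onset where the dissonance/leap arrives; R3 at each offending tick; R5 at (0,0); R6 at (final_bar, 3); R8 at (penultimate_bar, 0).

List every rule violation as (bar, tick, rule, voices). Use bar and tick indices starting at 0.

(1, 0, R1, (0, 1))
(2, 0, R7, (1,))
(4, 1, R4, (0, 1))
(5, 0, R7, (0,))
(6, 0, R1, (0, 1))

bar 0: v0=E3 v1=E4 downbeat P8
bar 1: v0=F3 v1=F4 downbeat P8
bar 2: v0=G3 v1=B3 downbeat M3
bar 3: v0=A3 v1=F4 downbeat m6
bar 4: v0=B3 v1=D4 downbeat m3
bar 5: v0=F3 v1=D4 downbeat M6
bar 6: v0=E3 v1=E4 downbeat P8
  -> R1 @ bar 1 tick 0 v(0, 1): E3/E4 P8 -> F3/F4 P8 similar
  -> R7 @ bar 2 tick 0 v(1,): F4->B3 leap 6st
  -> R4 @ bar 4 tick 1 v(0, 1): B3/F4 TT untreated
  -> R7 @ bar 5 tick 0 v(0,): B3->F3 leap 6st
  -> R1 @ bar 6 tick 0 v(0, 1): F3/F4 P8 -> E3/E4 P8 similar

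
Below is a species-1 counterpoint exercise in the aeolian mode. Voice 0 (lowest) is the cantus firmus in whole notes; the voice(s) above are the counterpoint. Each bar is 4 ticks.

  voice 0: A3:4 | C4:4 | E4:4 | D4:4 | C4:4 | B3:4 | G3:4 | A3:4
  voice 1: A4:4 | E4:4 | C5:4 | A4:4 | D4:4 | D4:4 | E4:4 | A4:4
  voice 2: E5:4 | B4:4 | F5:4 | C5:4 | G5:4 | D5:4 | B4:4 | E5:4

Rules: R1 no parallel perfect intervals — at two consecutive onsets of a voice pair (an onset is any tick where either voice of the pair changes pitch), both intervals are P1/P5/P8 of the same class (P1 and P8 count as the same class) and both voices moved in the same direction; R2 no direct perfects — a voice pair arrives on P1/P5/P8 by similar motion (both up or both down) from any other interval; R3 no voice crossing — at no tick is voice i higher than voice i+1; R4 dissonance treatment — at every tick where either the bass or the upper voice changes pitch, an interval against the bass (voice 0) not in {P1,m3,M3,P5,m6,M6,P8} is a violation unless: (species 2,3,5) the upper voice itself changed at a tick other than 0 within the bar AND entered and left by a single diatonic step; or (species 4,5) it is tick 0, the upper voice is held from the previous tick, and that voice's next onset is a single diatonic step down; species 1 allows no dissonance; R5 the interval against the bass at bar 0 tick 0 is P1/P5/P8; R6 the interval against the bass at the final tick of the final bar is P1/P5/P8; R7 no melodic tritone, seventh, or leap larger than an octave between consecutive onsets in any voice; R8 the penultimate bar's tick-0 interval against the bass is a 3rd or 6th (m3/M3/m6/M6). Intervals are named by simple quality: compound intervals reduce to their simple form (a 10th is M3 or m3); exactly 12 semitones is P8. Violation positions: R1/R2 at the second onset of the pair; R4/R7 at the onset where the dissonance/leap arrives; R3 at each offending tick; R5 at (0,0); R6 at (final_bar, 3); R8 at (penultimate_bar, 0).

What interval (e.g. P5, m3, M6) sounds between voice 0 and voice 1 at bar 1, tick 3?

M3

voice 0=C4 voice 1=E4 -> M3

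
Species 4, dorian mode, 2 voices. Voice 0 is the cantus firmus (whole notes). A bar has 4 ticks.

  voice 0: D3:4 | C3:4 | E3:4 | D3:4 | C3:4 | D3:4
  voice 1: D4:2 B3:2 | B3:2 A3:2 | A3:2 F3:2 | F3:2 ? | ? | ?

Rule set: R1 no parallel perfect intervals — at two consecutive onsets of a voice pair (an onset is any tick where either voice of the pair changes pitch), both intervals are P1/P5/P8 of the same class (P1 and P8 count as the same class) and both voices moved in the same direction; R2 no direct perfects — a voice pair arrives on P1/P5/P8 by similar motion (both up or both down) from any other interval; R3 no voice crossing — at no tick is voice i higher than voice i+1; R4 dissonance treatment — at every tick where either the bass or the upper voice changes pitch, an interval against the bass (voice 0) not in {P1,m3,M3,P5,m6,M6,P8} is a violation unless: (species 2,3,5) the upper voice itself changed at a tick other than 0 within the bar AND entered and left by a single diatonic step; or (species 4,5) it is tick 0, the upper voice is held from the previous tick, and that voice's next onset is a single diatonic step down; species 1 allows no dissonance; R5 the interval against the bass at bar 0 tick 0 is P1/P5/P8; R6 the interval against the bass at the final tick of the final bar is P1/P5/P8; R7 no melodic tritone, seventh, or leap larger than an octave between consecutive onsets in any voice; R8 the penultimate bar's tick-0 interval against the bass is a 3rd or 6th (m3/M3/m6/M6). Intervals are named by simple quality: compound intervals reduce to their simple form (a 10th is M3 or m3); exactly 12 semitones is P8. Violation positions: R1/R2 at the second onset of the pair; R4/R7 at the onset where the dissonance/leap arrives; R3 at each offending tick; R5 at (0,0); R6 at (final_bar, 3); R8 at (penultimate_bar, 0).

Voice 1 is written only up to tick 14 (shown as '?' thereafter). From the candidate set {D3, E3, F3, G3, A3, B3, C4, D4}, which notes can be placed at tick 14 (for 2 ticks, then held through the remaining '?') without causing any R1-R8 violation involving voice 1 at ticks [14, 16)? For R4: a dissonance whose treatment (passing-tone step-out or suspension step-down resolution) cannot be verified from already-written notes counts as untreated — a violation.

{A3, D3, D4, F3}

D3: legal
E3: violates R4
F3: legal
G3: violates R4
A3: legal
B3: violates R7
C4: violates R4
D4: legal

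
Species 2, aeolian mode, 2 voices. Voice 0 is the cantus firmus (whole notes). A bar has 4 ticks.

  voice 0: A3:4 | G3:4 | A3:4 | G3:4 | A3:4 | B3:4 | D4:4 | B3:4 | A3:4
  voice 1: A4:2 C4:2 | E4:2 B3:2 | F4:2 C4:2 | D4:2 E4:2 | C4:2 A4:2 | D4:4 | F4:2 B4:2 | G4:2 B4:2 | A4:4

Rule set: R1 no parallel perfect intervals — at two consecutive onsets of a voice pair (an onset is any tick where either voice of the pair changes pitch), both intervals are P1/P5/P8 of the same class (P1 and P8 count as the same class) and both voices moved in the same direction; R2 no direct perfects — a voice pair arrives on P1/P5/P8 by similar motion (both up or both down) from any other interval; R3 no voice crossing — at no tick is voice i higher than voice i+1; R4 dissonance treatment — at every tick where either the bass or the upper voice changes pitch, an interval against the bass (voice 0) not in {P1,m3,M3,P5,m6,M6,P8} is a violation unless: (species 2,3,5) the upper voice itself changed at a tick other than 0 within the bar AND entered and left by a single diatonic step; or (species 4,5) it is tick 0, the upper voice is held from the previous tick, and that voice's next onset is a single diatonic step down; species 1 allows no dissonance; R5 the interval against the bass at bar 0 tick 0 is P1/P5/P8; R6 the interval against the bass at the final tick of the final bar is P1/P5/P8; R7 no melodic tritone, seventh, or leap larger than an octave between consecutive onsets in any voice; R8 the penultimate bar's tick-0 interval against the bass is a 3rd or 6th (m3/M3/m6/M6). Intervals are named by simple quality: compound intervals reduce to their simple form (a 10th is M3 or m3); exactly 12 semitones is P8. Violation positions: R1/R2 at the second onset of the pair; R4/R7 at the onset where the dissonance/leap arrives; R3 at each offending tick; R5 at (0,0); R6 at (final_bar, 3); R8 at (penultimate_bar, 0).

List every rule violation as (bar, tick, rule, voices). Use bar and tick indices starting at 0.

(2, 0, R7, (1,))
(6, 2, R7, (1,))
(8, 0, R1, (0, 1))

bar 0: v0=A3 v1=A4 downbeat P8
bar 1: v0=G3 v1=E4 downbeat M6
bar 2: v0=A3 v1=F4 downbeat m6
bar 3: v0=G3 v1=D4 downbeat P5
bar 4: v0=A3 v1=C4 downbeat m3
bar 5: v0=B3 v1=D4 downbeat m3
bar 6: v0=D4 v1=F4 downbeat m3
bar 7: v0=B3 v1=G4 downbeat m6
bar 8: v0=A3 v1=A4 downbeat P8
  -> R7 @ bar 2 tick 0 v(1,): B3->F4 leap 6st
  -> R7 @ bar 6 tick 2 v(1,): F4->B4 leap 6st
  -> R1 @ bar 8 tick 0 v(0, 1): B3/B4 P8 -> A3/A4 P8 similar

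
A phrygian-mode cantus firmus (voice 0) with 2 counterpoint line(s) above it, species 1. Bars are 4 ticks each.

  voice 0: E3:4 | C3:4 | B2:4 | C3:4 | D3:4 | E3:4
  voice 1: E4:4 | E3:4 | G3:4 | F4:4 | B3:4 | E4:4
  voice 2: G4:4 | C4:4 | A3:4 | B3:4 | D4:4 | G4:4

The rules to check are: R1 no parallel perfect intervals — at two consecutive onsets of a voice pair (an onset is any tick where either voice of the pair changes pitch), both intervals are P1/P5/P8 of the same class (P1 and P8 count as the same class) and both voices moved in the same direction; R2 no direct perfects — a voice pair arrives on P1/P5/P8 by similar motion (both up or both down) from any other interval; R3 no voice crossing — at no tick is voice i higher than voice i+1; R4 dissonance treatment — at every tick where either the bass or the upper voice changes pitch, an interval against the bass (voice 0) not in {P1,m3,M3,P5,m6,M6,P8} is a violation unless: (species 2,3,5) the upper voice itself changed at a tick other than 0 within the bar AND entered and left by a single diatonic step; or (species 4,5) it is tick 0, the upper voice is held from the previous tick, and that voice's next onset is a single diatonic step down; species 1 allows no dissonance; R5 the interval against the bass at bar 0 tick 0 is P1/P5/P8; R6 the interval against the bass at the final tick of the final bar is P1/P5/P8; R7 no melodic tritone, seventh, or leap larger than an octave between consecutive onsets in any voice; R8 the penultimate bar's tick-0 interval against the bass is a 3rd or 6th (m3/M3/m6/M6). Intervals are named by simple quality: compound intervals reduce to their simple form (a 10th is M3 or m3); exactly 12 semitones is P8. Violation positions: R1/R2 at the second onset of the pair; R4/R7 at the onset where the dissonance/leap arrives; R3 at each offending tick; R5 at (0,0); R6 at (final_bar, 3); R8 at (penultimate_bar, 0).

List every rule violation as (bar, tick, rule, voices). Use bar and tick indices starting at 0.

bar 0: v0=E3 v1=E4 v2=G4 downbeat m3
bar 1: v0=C3 v1=E3 v2=C4 downbeat P8
bar 2: v0=B2 v1=G3 v2=A3 downbeat m7
bar 3: v0=C3 v1=F4 v2=B3 downbeat M7
bar 4: v0=D3 v1=B3 v2=D4 downbeat P8
bar 5: v0=E3 v1=E4 v2=G4 downbeat m3
  -> R5 @ bar 0 tick 0 v(0, 2): opens on m3
  -> R2 @ bar 1 tick 0 v(0, 2): E3/G4 m3 -> C3/C4 P8 similar
  -> R4 @ bar 2 tick 0 v(0, 2): B2/A3 m7 untreated
  -> R3 @ bar 3 tick 0 v(1, 2): F4 above B3
  -> R4 @ bar 3 tick 0 v(0, 1): C3/F4 P4 untreated
  -> R4 @ bar 3 tick 0 v(0, 2): C3/B3 M7 untreated
  -> R7 @ bar 3 tick 0 v(1,): G3->F4 leap 10st
  -> R3 @ bar 3 tick 1 v(1, 2): F4 above B3
  -> R3 @ bar 3 tick 2 v(1, 2): F4 above B3
  -> R3 @ bar 3 tick 3 v(1, 2): F4 above B3
  -> R2 @ bar 4 tick 0 v(0, 2): C3/B3 M7 -> D3/D4 P8 similar
  -> R7 @ bar 4 tick 0 v(1,): F4->B3 leap 6st
  -> R8 @ bar 4 tick 0 v(0, 2): penult P8 not 3rd/6th
  -> R2 @ bar 5 tick 0 v(0, 1): D3/B3 M6 -> E3/E4 P8 similar
  -> R6 @ bar 5 tick 3 v(0, 2): closes on m3

(0, 0, R5, (0, 2))
(1, 0, R2, (0, 2))
(2, 0, R4, (0, 2))
(3, 0, R3, (1, 2))
(3, 0, R4, (0, 1))
(3, 0, R4, (0, 2))
(3, 0, R7, (1,))
(3, 1, R3, (1, 2))
(3, 2, R3, (1, 2))
(3, 3, R3, (1, 2))
(4, 0, R2, (0, 2))
(4, 0, R7, (1,))
(4, 0, R8, (0, 2))
(5, 0, R2, (0, 1))
(5, 3, R6, (0, 2))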